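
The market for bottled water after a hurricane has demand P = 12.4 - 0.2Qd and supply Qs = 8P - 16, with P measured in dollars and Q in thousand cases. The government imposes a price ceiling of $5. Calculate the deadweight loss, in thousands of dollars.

Rearranging demand gives Qd = 62 - 5P. Without the control the market clears where 62 - 5P = 8P - 16, i.e. P* = 6 and Q* = 32.
Because the ceiling (5) lies below the market-clearing price, it is binding.
At P = 5: Qd = 62 - 5·5 = 37 and Qs = 8·5 - 16 = 24.
Quantity traded falls to 24. At Q = 24 the demand price is (62 - 24)/5 = 7.6 and the supply price is (16 + 24)/8 = 5.
Deadweight loss = ½ · (7.6 - 5) · (32 - 24) = ½ · 2.6 · 8 = 10.4.

10.4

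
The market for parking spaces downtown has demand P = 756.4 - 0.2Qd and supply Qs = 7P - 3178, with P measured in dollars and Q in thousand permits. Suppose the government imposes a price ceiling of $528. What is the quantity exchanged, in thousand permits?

518

Rearranging demand gives Qd = 3782 - 5P. Without the control the market clears where 3782 - 5P = 7P - 3178, i.e. P* = 580 and Q* = 882.
Because the ceiling (528) lies below the market-clearing price, it is binding.
At P = 528: Qd = 3782 - 5·528 = 1142 and Qs = 7·528 - 3178 = 518.
The quantity actually transacted is the short side, supply: 518.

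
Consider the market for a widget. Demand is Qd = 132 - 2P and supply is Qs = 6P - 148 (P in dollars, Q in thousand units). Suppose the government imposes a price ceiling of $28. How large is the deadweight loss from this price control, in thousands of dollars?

Setting quantity demanded equal to quantity supplied, 132 - 2P = 6P - 148, gives P* = 35 and Q* = 62.
Since 28 < 35, the ceiling is binding.
At P = 28: Qd = 132 - 2·28 = 76 and Qs = 6·28 - 148 = 20.
Quantity traded falls to 20. At Q = 20 the demand price is (132 - 20)/2 = 56 and the supply price is (148 + 20)/6 = 28.
Deadweight loss = ½ · (56 - 28) · (62 - 20) = ½ · 28 · 42 = 588.

588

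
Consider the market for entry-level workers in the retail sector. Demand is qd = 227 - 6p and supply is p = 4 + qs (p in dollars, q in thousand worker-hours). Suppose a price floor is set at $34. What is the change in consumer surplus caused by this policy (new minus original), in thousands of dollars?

-26

Rearranging supply gives qs = p - 4. Setting quantity demanded equal to quantity supplied, 227 - 6p = p - 4, gives p* = 33 and q* = 29.
Since 34 > 33, the floor is binding.
At p = 34: qd = 227 - 6·34 = 23 and qs = 34 - 4 = 30.
Consumer surplus without the control is ½ · (227/6 - 33) · 29 = 841/12.
With the floor, consumers buy 23 units at 34, so CS = ½ · (227/6 - 34) · 23 = 529/12.
Change in consumer surplus = 529/12 - 841/12 = -26.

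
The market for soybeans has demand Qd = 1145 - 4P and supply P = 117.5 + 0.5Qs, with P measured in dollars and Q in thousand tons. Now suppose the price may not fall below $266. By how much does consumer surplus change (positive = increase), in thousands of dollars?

Rearranging supply gives Qs = 2P - 235. Equilibrium: 1145 - 4P = 2P - 235, so 1380 = 6P and P* = 230, Q* = 225.
Because the floor (266) lies above the market-clearing price, it is binding.
At P = 266: Qd = 1145 - 4·266 = 81 and Qs = 2·266 - 235 = 297.
Consumer surplus without the control is ½ · (286.25 - 230) · 225 = 6328.125.
With the floor, consumers buy 81 units at 266, so CS = ½ · (286.25 - 266) · 81 = 820.125.
Change in consumer surplus = 820.125 - 6328.125 = -5508.

-5508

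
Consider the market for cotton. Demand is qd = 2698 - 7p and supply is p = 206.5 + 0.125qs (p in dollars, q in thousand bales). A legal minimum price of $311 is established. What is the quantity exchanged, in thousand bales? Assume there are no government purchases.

Rearranging supply gives qs = 8p - 1652. Without the control the market clears where 2698 - 7p = 8p - 1652, i.e. p* = 290 and q* = 668.
The floor of 311 is above the equilibrium price 290, so it binds.
At p = 311: qd = 2698 - 7·311 = 521 and qs = 8·311 - 1652 = 836.
The quantity actually transacted is the short side, demand: 521.

521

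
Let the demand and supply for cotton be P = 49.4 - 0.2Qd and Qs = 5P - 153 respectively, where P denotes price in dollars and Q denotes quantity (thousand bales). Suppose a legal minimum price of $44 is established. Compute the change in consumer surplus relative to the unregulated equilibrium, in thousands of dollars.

Rearranging demand gives Qd = 247 - 5P. Without the control the market clears where 247 - 5P = 5P - 153, i.e. P* = 40 and Q* = 47.
The floor of 44 is above the equilibrium price 40, so it binds.
At P = 44: Qd = 247 - 5·44 = 27 and Qs = 5·44 - 153 = 67.
Consumer surplus without the control is ½ · (49.4 - 40) · 47 = 220.9.
With the floor, consumers buy 27 units at 44, so CS = ½ · (49.4 - 44) · 27 = 72.9.
Change in consumer surplus = 72.9 - 220.9 = -148.

-148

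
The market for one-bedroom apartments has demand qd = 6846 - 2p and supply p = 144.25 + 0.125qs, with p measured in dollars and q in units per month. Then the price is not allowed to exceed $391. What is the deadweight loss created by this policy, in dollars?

Rearranging supply gives qs = 8p - 1154. Setting quantity demanded equal to quantity supplied, 6846 - 2p = 8p - 1154, gives p* = 800 and q* = 5246.
Because the ceiling (391) lies below the market-clearing price, it is binding.
At p = 391: qd = 6846 - 2·391 = 6064 and qs = 8·391 - 1154 = 1974.
Quantity traded falls to 1974. At q = 1974 the demand price is (6846 - 1974)/2 = 2436 and the supply price is (1154 + 1974)/8 = 391.
Deadweight loss = ½ · (2436 - 391) · (5246 - 1974) = ½ · 2045 · 3272 = 3345620.

3345620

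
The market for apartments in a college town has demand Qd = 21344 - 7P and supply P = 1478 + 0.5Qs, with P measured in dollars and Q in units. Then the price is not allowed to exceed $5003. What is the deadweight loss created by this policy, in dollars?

0

Rearranging supply gives Qs = 2P - 2956. Without the control the market clears where 21344 - 7P = 2P - 2956, i.e. P* = 2700 and Q* = 2444.
The ceiling of 5003 is above the equilibrium price 2700, so it is not binding; the market clears at P* = 2700, Q* = 2444.
Since the control does not bind, no trades are prevented and deadweight loss is zero.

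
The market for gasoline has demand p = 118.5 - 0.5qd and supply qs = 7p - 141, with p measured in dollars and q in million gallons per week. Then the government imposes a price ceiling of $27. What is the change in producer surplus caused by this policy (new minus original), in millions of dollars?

-1507.5

Rearranging demand gives qd = 237 - 2p. Without the control the market clears where 237 - 2p = 7p - 141, i.e. p* = 42 and q* = 153.
The ceiling of 27 is below the equilibrium price 42, so it binds.
At p = 27: qd = 237 - 2·27 = 183 and qs = 7·27 - 141 = 48.
Producer surplus without the control is ½ · (42 - 141/7) · 153 = 23409/14.
With the ceiling, producers sell 48 units at 27, so PS = ½ · (27 - 141/7) · 48 = 1152/7.
Change in producer surplus = 1152/7 - 23409/14 = -1507.5.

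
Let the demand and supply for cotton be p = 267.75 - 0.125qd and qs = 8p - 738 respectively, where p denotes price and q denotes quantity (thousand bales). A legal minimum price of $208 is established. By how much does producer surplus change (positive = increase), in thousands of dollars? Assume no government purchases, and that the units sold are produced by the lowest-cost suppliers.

Rearranging demand gives qd = 2142 - 8p. Equilibrium: 2142 - 8p = 8p - 738, so 2880 = 16p and p* = 180, q* = 702.
Since 208 > 180, the floor is binding.
At p = 208: qd = 2142 - 8·208 = 478 and qs = 8·208 - 738 = 926.
Producer surplus without the control is ½ · (180 - 92.25) · 702 = 30800.25.
With the floor, 478 units are sold at 208. The supply price at q = 478 is 152, so PS = ½ · [(208 - 92.25) + (208 - 152)] · 478 = 41048.25.
Change in producer surplus = 41048.25 - 30800.25 = 10248.

10248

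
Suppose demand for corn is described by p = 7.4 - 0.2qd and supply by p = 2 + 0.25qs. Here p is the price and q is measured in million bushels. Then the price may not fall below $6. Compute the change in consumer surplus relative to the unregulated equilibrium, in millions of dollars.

Rearranging demand gives qd = 37 - 5p; rearranging supply gives qs = 4p - 8. Equilibrium: 37 - 5p = 4p - 8, so 45 = 9p and p* = 5, q* = 12.
The floor of 6 is above the equilibrium price 5, so it binds.
At p = 6: qd = 37 - 5·6 = 7 and qs = 4·6 - 8 = 16.
Consumer surplus without the control is ½ · (7.4 - 5) · 12 = 14.4.
With the floor, consumers buy 7 units at 6, so CS = ½ · (7.4 - 6) · 7 = 4.9.
Change in consumer surplus = 4.9 - 14.4 = -9.5.

-9.5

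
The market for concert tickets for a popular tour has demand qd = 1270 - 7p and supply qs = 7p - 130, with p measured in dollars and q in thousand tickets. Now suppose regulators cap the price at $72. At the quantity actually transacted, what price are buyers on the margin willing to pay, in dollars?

128

Setting quantity demanded equal to quantity supplied, 1270 - 7p = 7p - 130, gives p* = 100 and q* = 570.
Since 72 < 100, the ceiling is binding.
At p = 72: qd = 1270 - 7·72 = 766 and qs = 7·72 - 130 = 374.
Only 374 units reach the market. On the demand curve, the marginal buyer's willingness to pay at q = 374 is (1270 - 374)/7 = 128.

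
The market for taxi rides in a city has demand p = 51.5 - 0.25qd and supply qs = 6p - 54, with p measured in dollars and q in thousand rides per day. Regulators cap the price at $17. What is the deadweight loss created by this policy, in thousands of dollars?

Rearranging demand gives qd = 206 - 4p. Equilibrium: 206 - 4p = 6p - 54, so 260 = 10p and p* = 26, q* = 102.
The ceiling of 17 is below the equilibrium price 26, so it binds.
At p = 17: qd = 206 - 4·17 = 138 and qs = 6·17 - 54 = 48.
Quantity traded falls to 48. At q = 48 the demand price is (206 - 48)/4 = 39.5 and the supply price is (54 + 48)/6 = 17.
Deadweight loss = ½ · (39.5 - 17) · (102 - 48) = ½ · 22.5 · 54 = 607.5.

607.5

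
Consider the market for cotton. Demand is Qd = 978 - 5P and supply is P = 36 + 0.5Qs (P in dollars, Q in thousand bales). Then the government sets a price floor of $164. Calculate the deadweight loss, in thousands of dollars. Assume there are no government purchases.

Rearranging supply gives Qs = 2P - 72. In a free market, 978 - 5P = 2P - 72 gives the equilibrium P* = 150, Q* = 228.
Because the floor (164) lies above the market-clearing price, it is binding.
At P = 164: Qd = 978 - 5·164 = 158 and Qs = 2·164 - 72 = 256.
Quantity traded falls to 158. At Q = 158 the demand price is (978 - 158)/5 = 164 and the supply price is (72 + 158)/2 = 115.
Deadweight loss = ½ · (164 - 115) · (228 - 158) = ½ · 49 · 70 = 1715.

1715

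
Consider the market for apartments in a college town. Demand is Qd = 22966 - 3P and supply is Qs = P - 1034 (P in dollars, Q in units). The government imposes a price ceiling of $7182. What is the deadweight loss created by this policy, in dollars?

0

Equilibrium: 22966 - 3P = P - 1034, so 24000 = 4P and P* = 6000, Q* = 4966.
The ceiling of 7182 is above the equilibrium price 6000, so it is not binding; the market clears at P* = 6000, Q* = 4966.
Since the control does not bind, no trades are prevented and deadweight loss is zero.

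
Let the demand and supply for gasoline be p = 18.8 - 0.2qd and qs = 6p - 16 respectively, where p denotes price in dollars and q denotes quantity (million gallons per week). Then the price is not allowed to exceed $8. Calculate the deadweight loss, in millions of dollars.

Rearranging demand gives qd = 94 - 5p. Without the control the market clears where 94 - 5p = 6p - 16, i.e. p* = 10 and q* = 44.
Since 8 < 10, the ceiling is binding.
At p = 8: qd = 94 - 5·8 = 54 and qs = 6·8 - 16 = 32.
Quantity traded falls to 32. At q = 32 the demand price is (94 - 32)/5 = 12.4 and the supply price is (16 + 32)/6 = 8.
Deadweight loss = ½ · (12.4 - 8) · (44 - 32) = ½ · 4.4 · 12 = 26.4.

26.4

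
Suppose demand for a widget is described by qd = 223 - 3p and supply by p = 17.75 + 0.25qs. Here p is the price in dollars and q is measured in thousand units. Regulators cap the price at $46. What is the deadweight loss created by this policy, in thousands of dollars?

0

Rearranging supply gives qs = 4p - 71. Without the control the market clears where 223 - 3p = 4p - 71, i.e. p* = 42 and q* = 97.
The ceiling of 46 is above the equilibrium price 42, so it is not binding; the market clears at p* = 42, q* = 97.
Since the control does not bind, no trades are prevented and deadweight loss is zero.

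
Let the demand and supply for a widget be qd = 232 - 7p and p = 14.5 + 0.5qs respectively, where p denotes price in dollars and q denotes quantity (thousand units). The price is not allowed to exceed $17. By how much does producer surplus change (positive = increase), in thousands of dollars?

Rearranging supply gives qs = 2p - 29. Equilibrium: 232 - 7p = 2p - 29, so 261 = 9p and p* = 29, q* = 29.
Because the ceiling (17) lies below the market-clearing price, it is binding.
At p = 17: qd = 232 - 7·17 = 113 and qs = 2·17 - 29 = 5.
Producer surplus without the control is ½ · (29 - 14.5) · 29 = 210.25.
With the ceiling, producers sell 5 units at 17, so PS = ½ · (17 - 14.5) · 5 = 6.25.
Change in producer surplus = 6.25 - 210.25 = -204.

-204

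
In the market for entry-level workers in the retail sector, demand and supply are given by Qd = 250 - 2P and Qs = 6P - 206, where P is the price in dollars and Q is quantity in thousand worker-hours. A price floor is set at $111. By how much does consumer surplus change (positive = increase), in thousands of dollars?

-4428

Equilibrium: 250 - 2P = 6P - 206, so 456 = 8P and P* = 57, Q* = 136.
Because the floor (111) lies above the market-clearing price, it is binding.
At P = 111: Qd = 250 - 2·111 = 28 and Qs = 6·111 - 206 = 460.
Consumer surplus without the control is ½ · (125 - 57) · 136 = 4624.
With the floor, consumers buy 28 units at 111, so CS = ½ · (125 - 111) · 28 = 196.
Change in consumer surplus = 196 - 4624 = -4428.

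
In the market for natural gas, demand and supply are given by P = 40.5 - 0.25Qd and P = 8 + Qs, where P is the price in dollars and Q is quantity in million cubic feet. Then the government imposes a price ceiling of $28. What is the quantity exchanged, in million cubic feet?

Rearranging demand gives Qd = 162 - 4P; rearranging supply gives Qs = P - 8. In a free market, 162 - 4P = P - 8 gives the equilibrium P* = 34, Q* = 26.
Since 28 < 34, the ceiling is binding.
At P = 28: Qd = 162 - 4·28 = 50 and Qs = 28 - 8 = 20.
The quantity actually transacted is the short side, supply: 20.

20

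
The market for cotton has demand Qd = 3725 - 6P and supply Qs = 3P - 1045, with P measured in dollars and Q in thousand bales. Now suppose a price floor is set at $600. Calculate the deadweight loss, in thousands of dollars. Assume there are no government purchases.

Equilibrium: 3725 - 6P = 3P - 1045, so 4770 = 9P and P* = 530, Q* = 545.
Since 600 > 530, the floor is binding.
At P = 600: Qd = 3725 - 6·600 = 125 and Qs = 3·600 - 1045 = 755.
Quantity traded falls to 125. At Q = 125 the demand price is (3725 - 125)/6 = 600 and the supply price is (1045 + 125)/3 = 390.
Deadweight loss = ½ · (600 - 390) · (545 - 125) = ½ · 210 · 420 = 44100.

44100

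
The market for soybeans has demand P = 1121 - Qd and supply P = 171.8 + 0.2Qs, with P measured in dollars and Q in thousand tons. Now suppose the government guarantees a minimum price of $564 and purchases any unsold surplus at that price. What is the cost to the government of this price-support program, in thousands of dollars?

791856

Rearranging demand gives Qd = 1121 - P; rearranging supply gives Qs = 5P - 859. Setting quantity demanded equal to quantity supplied, 1121 - P = 5P - 859, gives P* = 330 and Q* = 791.
Since 564 > 330, the floor is binding.
At P = 564: Qd = 1121 - 564 = 557 and Qs = 5·564 - 859 = 1961.
Surplus = Qs - Qd = 1404.
Government expenditure = surplus × support price = 1404 × 564 = 791856.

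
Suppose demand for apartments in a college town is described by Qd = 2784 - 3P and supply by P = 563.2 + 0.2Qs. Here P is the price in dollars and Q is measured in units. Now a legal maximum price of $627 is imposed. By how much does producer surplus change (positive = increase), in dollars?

-36609.5

Rearranging supply gives Qs = 5P - 2816. Setting quantity demanded equal to quantity supplied, 2784 - 3P = 5P - 2816, gives P* = 700 and Q* = 684.
Since 627 < 700, the ceiling is binding.
At P = 627: Qd = 2784 - 3·627 = 903 and Qs = 5·627 - 2816 = 319.
Producer surplus without the control is ½ · (700 - 563.2) · 684 = 46785.6.
With the ceiling, producers sell 319 units at 627, so PS = ½ · (627 - 563.2) · 319 = 10176.1.
Change in producer surplus = 10176.1 - 46785.6 = -36609.5.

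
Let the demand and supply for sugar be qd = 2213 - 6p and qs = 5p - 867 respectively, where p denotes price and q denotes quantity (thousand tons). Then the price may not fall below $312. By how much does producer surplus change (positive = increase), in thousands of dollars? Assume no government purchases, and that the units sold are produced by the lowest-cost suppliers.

Without the control the market clears where 2213 - 6p = 5p - 867, i.e. p* = 280 and q* = 533.
The floor of 312 is above the equilibrium price 280, so it binds.
At p = 312: qd = 2213 - 6·312 = 341 and qs = 5·312 - 867 = 693.
Producer surplus without the control is ½ · (280 - 173.4) · 533 = 28408.9.
With the floor, 341 units are sold at 312. The supply price at q = 341 is 241.6, so PS = ½ · [(312 - 173.4) + (312 - 241.6)] · 341 = 35634.5.
Change in producer surplus = 35634.5 - 28408.9 = 7225.6.

7225.6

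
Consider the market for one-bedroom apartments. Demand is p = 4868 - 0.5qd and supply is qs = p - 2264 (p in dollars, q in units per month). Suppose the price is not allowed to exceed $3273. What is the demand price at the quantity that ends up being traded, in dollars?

Rearranging demand gives qd = 9736 - 2p. Without the control the market clears where 9736 - 2p = p - 2264, i.e. p* = 4000 and q* = 1736.
Since 3273 < 4000, the ceiling is binding.
At p = 3273: qd = 9736 - 2·3273 = 3190 and qs = 3273 - 2264 = 1009.
Only 1009 units reach the market. On the demand curve, the marginal buyer's willingness to pay at q = 1009 is (9736 - 1009)/2 = 4363.5.

4363.5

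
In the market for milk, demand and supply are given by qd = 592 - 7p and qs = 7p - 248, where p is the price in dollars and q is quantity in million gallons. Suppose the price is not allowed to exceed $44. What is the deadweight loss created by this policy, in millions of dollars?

In a free market, 592 - 7p = 7p - 248 gives the equilibrium p* = 60, q* = 172.
The ceiling of 44 is below the equilibrium price 60, so it binds.
At p = 44: qd = 592 - 7·44 = 284 and qs = 7·44 - 248 = 60.
Quantity traded falls to 60. At q = 60 the demand price is (592 - 60)/7 = 76 and the supply price is (248 + 60)/7 = 44.
Deadweight loss = ½ · (76 - 44) · (172 - 60) = ½ · 32 · 112 = 1792.

1792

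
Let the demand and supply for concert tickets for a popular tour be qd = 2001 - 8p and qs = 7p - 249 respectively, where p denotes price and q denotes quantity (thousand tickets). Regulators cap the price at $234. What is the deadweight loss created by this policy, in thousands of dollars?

0

Without the control the market clears where 2001 - 8p = 7p - 249, i.e. p* = 150 and q* = 801.
Since 234 is above p* = 150, the ceiling does not bind and the free-market outcome prevails.
Since the control does not bind, no trades are prevented and deadweight loss is zero.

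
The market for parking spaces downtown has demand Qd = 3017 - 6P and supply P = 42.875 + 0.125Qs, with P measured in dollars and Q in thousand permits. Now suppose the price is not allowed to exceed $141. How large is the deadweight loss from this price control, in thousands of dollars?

91476

Rearranging supply gives Qs = 8P - 343. Without the control the market clears where 3017 - 6P = 8P - 343, i.e. P* = 240 and Q* = 1577.
Because the ceiling (141) lies below the market-clearing price, it is binding.
At P = 141: Qd = 3017 - 6·141 = 2171 and Qs = 8·141 - 343 = 785.
Quantity traded falls to 785. At Q = 785 the demand price is (3017 - 785)/6 = 372 and the supply price is (343 + 785)/8 = 141.
Deadweight loss = ½ · (372 - 141) · (1577 - 785) = ½ · 231 · 792 = 91476.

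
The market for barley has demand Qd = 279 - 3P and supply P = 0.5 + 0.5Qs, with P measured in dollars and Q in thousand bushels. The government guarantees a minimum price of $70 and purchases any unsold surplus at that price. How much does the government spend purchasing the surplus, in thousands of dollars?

4900

Rearranging supply gives Qs = 2P - 1. In a free market, 279 - 3P = 2P - 1 gives the equilibrium P* = 56, Q* = 111.
Because the floor (70) lies above the market-clearing price, it is binding.
At P = 70: Qd = 279 - 3·70 = 69 and Qs = 2·70 - 1 = 139.
Surplus = Qs - Qd = 70.
Government expenditure = surplus × support price = 70 × 70 = 4900.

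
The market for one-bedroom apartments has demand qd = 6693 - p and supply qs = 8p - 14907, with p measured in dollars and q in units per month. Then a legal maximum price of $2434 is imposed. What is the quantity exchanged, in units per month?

4293

Equilibrium: 6693 - p = 8p - 14907, so 21600 = 9p and p* = 2400, q* = 4293.
The ceiling of 2434 is above the equilibrium price 2400, so it is not binding; the market clears at p* = 2400, q* = 4293.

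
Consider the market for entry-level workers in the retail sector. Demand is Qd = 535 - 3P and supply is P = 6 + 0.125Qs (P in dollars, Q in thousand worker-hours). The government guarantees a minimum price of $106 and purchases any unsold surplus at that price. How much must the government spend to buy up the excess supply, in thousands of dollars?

61798

Rearranging supply gives Qs = 8P - 48. Setting quantity demanded equal to quantity supplied, 535 - 3P = 8P - 48, gives P* = 53 and Q* = 376.
Because the floor (106) lies above the market-clearing price, it is binding.
At P = 106: Qd = 535 - 3·106 = 217 and Qs = 8·106 - 48 = 800.
Surplus = Qs - Qd = 583.
Government expenditure = surplus × support price = 583 × 106 = 61798.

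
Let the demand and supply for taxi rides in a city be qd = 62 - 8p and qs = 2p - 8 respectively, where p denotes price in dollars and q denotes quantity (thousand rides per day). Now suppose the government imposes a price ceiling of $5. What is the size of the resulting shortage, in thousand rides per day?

Equilibrium: 62 - 8p = 2p - 8, so 70 = 10p and p* = 7, q* = 6.
Since 5 < 7, the ceiling is binding.
At p = 5: qd = 62 - 8·5 = 22 and qs = 2·5 - 8 = 2.
Shortage = qd - qs = 22 - 2 = 20.

20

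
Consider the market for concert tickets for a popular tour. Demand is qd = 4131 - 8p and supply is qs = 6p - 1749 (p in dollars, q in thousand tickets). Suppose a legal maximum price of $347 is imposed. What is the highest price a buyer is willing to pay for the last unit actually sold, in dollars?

Without the control the market clears where 4131 - 8p = 6p - 1749, i.e. p* = 420 and q* = 771.
Because the ceiling (347) lies below the market-clearing price, it is binding.
At p = 347: qd = 4131 - 8·347 = 1355 and qs = 6·347 - 1749 = 333.
Only 333 units reach the market. On the demand curve, the marginal buyer's willingness to pay at q = 333 is (4131 - 333)/8 = 474.75.

474.75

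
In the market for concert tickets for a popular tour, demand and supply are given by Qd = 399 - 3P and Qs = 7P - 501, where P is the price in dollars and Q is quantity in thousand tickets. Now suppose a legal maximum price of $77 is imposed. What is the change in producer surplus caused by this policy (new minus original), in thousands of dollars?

Setting quantity demanded equal to quantity supplied, 399 - 3P = 7P - 501, gives P* = 90 and Q* = 129.
Because the ceiling (77) lies below the market-clearing price, it is binding.
At P = 77: Qd = 399 - 3·77 = 168 and Qs = 7·77 - 501 = 38.
Producer surplus without the control is ½ · (90 - 501/7) · 129 = 16641/14.
With the ceiling, producers sell 38 units at 77, so PS = ½ · (77 - 501/7) · 38 = 722/7.
Change in producer surplus = 722/7 - 16641/14 = -1085.5.

-1085.5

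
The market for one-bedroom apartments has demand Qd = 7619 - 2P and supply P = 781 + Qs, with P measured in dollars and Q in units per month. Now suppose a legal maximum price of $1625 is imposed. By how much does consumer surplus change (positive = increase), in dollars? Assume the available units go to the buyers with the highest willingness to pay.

Rearranging supply gives Qs = P - 781. In a free market, 7619 - 2P = P - 781 gives the equilibrium P* = 2800, Q* = 2019.
Since 1625 < 2800, the ceiling is binding.
At P = 1625: Qd = 7619 - 2·1625 = 4369 and Qs = 1625 - 781 = 844.
Consumer surplus without the control is ½ · (3809.5 - 2800) · 2019 = 1019090.25.
With the ceiling, 844 units are sold at 1625 (assume they go to the highest-value buyers). The demand price at Q = 844 is 3387.5, so CS = ½ · [(3809.5 - 1625) + (3387.5 - 1625)] · 844 = 1665634.
Change in consumer surplus = 1665634 - 1019090.25 = 646543.75.

646543.75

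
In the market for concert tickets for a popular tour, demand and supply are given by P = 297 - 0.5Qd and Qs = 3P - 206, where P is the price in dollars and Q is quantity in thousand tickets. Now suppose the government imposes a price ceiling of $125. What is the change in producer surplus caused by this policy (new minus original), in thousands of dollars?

-7752.5

Rearranging demand gives Qd = 594 - 2P. Equilibrium: 594 - 2P = 3P - 206, so 800 = 5P and P* = 160, Q* = 274.
Because the ceiling (125) lies below the market-clearing price, it is binding.
At P = 125: Qd = 594 - 2·125 = 344 and Qs = 3·125 - 206 = 169.
Producer surplus without the control is ½ · (160 - 206/3) · 274 = 37538/3.
With the ceiling, producers sell 169 units at 125, so PS = ½ · (125 - 206/3) · 169 = 28561/6.
Change in producer surplus = 28561/6 - 37538/3 = -7752.5.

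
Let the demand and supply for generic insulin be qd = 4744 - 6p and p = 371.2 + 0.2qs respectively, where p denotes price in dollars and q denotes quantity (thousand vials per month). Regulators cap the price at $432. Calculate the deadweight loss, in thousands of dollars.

129360

Rearranging supply gives qs = 5p - 1856. Equilibrium: 4744 - 6p = 5p - 1856, so 6600 = 11p and p* = 600, q* = 1144.
The ceiling of 432 is below the equilibrium price 600, so it binds.
At p = 432: qd = 4744 - 6·432 = 2152 and qs = 5·432 - 1856 = 304.
Quantity traded falls to 304. At q = 304 the demand price is (4744 - 304)/6 = 740 and the supply price is (1856 + 304)/5 = 432.
Deadweight loss = ½ · (740 - 432) · (1144 - 304) = ½ · 308 · 840 = 129360.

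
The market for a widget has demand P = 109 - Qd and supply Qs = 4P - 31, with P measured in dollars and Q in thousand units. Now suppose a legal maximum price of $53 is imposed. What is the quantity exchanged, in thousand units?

Rearranging demand gives Qd = 109 - P. Without the control the market clears where 109 - P = 4P - 31, i.e. P* = 28 and Q* = 81.
Since 53 is above P* = 28, the ceiling does not bind and the free-market outcome prevails.

81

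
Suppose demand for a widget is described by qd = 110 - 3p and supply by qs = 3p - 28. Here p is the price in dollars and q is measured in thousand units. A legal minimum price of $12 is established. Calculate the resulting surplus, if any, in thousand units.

0

In a free market, 110 - 3p = 3p - 28 gives the equilibrium p* = 23, q* = 41.
The floor of 12 is below the equilibrium price 23, so it is not binding; the market clears at p* = 23, q* = 41.
Since the control does not bind, there is no surplus.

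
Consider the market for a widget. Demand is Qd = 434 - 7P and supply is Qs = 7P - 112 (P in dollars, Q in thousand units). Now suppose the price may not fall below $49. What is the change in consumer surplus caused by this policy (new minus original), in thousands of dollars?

Without the control the market clears where 434 - 7P = 7P - 112, i.e. P* = 39 and Q* = 161.
Because the floor (49) lies above the market-clearing price, it is binding.
At P = 49: Qd = 434 - 7·49 = 91 and Qs = 7·49 - 112 = 231.
Consumer surplus without the control is ½ · (62 - 39) · 161 = 1851.5.
With the floor, consumers buy 91 units at 49, so CS = ½ · (62 - 49) · 91 = 591.5.
Change in consumer surplus = 591.5 - 1851.5 = -1260.

-1260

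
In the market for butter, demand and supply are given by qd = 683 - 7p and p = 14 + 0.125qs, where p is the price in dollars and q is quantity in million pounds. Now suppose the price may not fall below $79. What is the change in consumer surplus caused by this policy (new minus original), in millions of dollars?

-5746

Rearranging supply gives qs = 8p - 112. Without the control the market clears where 683 - 7p = 8p - 112, i.e. p* = 53 and q* = 312.
The floor of 79 is above the equilibrium price 53, so it binds.
At p = 79: qd = 683 - 7·79 = 130 and qs = 8·79 - 112 = 520.
Consumer surplus without the control is ½ · (683/7 - 53) · 312 = 48672/7.
With the floor, consumers buy 130 units at 79, so CS = ½ · (683/7 - 79) · 130 = 8450/7.
Change in consumer surplus = 8450/7 - 48672/7 = -5746.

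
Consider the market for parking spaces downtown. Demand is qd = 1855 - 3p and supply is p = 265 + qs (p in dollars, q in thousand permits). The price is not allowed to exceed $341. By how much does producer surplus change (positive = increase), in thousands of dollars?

-32224.5

Rearranging supply gives qs = p - 265. In a free market, 1855 - 3p = p - 265 gives the equilibrium p* = 530, q* = 265.
Because the ceiling (341) lies below the market-clearing price, it is binding.
At p = 341: qd = 1855 - 3·341 = 832 and qs = 341 - 265 = 76.
Producer surplus without the control is ½ · (530 - 265) · 265 = 35112.5.
With the ceiling, producers sell 76 units at 341, so PS = ½ · (341 - 265) · 76 = 2888.
Change in producer surplus = 2888 - 35112.5 = -32224.5.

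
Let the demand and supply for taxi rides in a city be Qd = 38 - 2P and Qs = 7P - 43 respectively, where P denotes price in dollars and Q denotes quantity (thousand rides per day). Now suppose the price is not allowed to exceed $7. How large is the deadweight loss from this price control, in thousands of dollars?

63

Setting quantity demanded equal to quantity supplied, 38 - 2P = 7P - 43, gives P* = 9 and Q* = 20.
Because the ceiling (7) lies below the market-clearing price, it is binding.
At P = 7: Qd = 38 - 2·7 = 24 and Qs = 7·7 - 43 = 6.
Quantity traded falls to 6. At Q = 6 the demand price is (38 - 6)/2 = 16 and the supply price is (43 + 6)/7 = 7.
Deadweight loss = ½ · (16 - 7) · (20 - 6) = ½ · 9 · 14 = 63.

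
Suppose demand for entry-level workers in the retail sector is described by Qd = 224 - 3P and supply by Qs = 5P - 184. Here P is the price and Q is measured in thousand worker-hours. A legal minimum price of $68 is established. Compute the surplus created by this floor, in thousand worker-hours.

136

Setting quantity demanded equal to quantity supplied, 224 - 3P = 5P - 184, gives P* = 51 and Q* = 71.
The floor of 68 is above the equilibrium price 51, so it binds.
At P = 68: Qd = 224 - 3·68 = 20 and Qs = 5·68 - 184 = 156.
Surplus = Qs - Qd = 156 - 20 = 136.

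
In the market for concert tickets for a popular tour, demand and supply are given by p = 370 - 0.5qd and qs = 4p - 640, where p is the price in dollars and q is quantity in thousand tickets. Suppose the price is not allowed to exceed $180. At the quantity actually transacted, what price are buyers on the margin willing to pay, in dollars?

330

Rearranging demand gives qd = 740 - 2p. In a free market, 740 - 2p = 4p - 640 gives the equilibrium p* = 230, q* = 280.
Since 180 < 230, the ceiling is binding.
At p = 180: qd = 740 - 2·180 = 380 and qs = 4·180 - 640 = 80.
Only 80 units reach the market. On the demand curve, the marginal buyer's willingness to pay at q = 80 is (740 - 80)/2 = 330.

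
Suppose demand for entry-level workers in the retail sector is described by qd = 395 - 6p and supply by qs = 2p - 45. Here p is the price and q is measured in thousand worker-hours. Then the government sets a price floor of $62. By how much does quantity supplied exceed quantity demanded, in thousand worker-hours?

In a free market, 395 - 6p = 2p - 45 gives the equilibrium p* = 55, q* = 65.
Since 62 > 55, the floor is binding.
At p = 62: qd = 395 - 6·62 = 23 and qs = 2·62 - 45 = 79.
Surplus = qs - qd = 79 - 23 = 56.

56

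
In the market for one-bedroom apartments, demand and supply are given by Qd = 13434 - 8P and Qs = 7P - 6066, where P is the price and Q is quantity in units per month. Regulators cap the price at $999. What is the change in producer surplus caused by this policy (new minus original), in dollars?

-596130.5

Equilibrium: 13434 - 8P = 7P - 6066, so 19500 = 15P and P* = 1300, Q* = 3034.
The ceiling of 999 is below the equilibrium price 1300, so it binds.
At P = 999: Qd = 13434 - 8·999 = 5442 and Qs = 7·999 - 6066 = 927.
Producer surplus without the control is ½ · (1300 - 6066/7) · 3034 = 4602578/7.
With the ceiling, producers sell 927 units at 999, so PS = ½ · (999 - 6066/7) · 927 = 859329/14.
Change in producer surplus = 859329/14 - 4602578/7 = -596130.5.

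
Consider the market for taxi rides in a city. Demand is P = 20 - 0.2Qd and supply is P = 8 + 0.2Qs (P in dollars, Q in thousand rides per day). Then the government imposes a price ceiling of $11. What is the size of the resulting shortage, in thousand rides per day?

30

Rearranging demand gives Qd = 100 - 5P; rearranging supply gives Qs = 5P - 40. Without the control the market clears where 100 - 5P = 5P - 40, i.e. P* = 14 and Q* = 30.
Since 11 < 14, the ceiling is binding.
At P = 11: Qd = 100 - 5·11 = 45 and Qs = 5·11 - 40 = 15.
Shortage = Qd - Qs = 45 - 15 = 30.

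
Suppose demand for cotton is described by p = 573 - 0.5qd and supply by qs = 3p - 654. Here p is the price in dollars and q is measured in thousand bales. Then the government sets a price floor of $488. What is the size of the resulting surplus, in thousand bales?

640

Rearranging demand gives qd = 1146 - 2p. Equilibrium: 1146 - 2p = 3p - 654, so 1800 = 5p and p* = 360, q* = 426.
Since 488 > 360, the floor is binding.
At p = 488: qd = 1146 - 2·488 = 170 and qs = 3·488 - 654 = 810.
Surplus = qs - qd = 810 - 170 = 640.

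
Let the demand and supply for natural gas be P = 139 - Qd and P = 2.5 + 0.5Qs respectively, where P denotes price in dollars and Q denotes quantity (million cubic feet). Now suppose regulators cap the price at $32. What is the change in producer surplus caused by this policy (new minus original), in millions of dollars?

Rearranging demand gives Qd = 139 - P; rearranging supply gives Qs = 2P - 5. Setting quantity demanded equal to quantity supplied, 139 - P = 2P - 5, gives P* = 48 and Q* = 91.
Since 32 < 48, the ceiling is binding.
At P = 32: Qd = 139 - 32 = 107 and Qs = 2·32 - 5 = 59.
Producer surplus without the control is ½ · (48 - 2.5) · 91 = 2070.25.
With the ceiling, producers sell 59 units at 32, so PS = ½ · (32 - 2.5) · 59 = 870.25.
Change in producer surplus = 870.25 - 2070.25 = -1200.

-1200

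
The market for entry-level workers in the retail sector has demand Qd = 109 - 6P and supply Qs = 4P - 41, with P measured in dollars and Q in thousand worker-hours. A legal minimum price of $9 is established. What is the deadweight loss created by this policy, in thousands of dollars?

In a free market, 109 - 6P = 4P - 41 gives the equilibrium P* = 15, Q* = 19.
Since 9 is below P* = 15, the floor does not bind and the free-market outcome prevails.
Since the control does not bind, no trades are prevented and deadweight loss is zero.

0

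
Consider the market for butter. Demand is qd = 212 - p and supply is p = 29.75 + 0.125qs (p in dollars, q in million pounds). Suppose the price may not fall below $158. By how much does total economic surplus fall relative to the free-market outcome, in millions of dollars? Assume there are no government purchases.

Rearranging supply gives qs = 8p - 238. Without the control the market clears where 212 - p = 8p - 238, i.e. p* = 50 and q* = 162.
Because the floor (158) lies above the market-clearing price, it is binding.
At p = 158: qd = 212 - 158 = 54 and qs = 8·158 - 238 = 1026.
Quantity traded falls to 54. At q = 54 the demand price is 212 - 54 = 158 and the supply price is (238 + 54)/8 = 36.5.
Deadweight loss = ½ · (158 - 36.5) · (162 - 54) = ½ · 121.5 · 108 = 6561.

6561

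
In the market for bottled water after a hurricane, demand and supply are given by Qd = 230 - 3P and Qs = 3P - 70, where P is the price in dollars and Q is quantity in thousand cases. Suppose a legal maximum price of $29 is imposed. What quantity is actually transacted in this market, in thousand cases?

17

Equilibrium: 230 - 3P = 3P - 70, so 300 = 6P and P* = 50, Q* = 80.
Since 29 < 50, the ceiling is binding.
At P = 29: Qd = 230 - 3·29 = 143 and Qs = 3·29 - 70 = 17.
The quantity actually transacted is the short side, supply: 17.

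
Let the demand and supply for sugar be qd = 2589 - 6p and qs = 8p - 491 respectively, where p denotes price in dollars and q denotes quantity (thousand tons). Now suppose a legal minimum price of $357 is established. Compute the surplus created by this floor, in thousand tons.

Setting quantity demanded equal to quantity supplied, 2589 - 6p = 8p - 491, gives p* = 220 and q* = 1269.
The floor of 357 is above the equilibrium price 220, so it binds.
At p = 357: qd = 2589 - 6·357 = 447 and qs = 8·357 - 491 = 2365.
Surplus = qs - qd = 2365 - 447 = 1918.

1918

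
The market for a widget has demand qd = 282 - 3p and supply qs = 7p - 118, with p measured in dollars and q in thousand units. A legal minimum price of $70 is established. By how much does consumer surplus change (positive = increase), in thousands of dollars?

Setting quantity demanded equal to quantity supplied, 282 - 3p = 7p - 118, gives p* = 40 and q* = 162.
Because the floor (70) lies above the market-clearing price, it is binding.
At p = 70: qd = 282 - 3·70 = 72 and qs = 7·70 - 118 = 372.
Consumer surplus without the control is ½ · (94 - 40) · 162 = 4374.
With the floor, consumers buy 72 units at 70, so CS = ½ · (94 - 70) · 72 = 864.
Change in consumer surplus = 864 - 4374 = -3510.

-3510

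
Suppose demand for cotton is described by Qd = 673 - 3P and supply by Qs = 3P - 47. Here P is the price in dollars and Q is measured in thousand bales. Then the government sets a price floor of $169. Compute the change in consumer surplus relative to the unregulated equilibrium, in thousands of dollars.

-11735.5

Setting quantity demanded equal to quantity supplied, 673 - 3P = 3P - 47, gives P* = 120 and Q* = 313.
The floor of 169 is above the equilibrium price 120, so it binds.
At P = 169: Qd = 673 - 3·169 = 166 and Qs = 3·169 - 47 = 460.
Consumer surplus without the control is ½ · (673/3 - 120) · 313 = 97969/6.
With the floor, consumers buy 166 units at 169, so CS = ½ · (673/3 - 169) · 166 = 13778/3.
Change in consumer surplus = 13778/3 - 97969/6 = -11735.5.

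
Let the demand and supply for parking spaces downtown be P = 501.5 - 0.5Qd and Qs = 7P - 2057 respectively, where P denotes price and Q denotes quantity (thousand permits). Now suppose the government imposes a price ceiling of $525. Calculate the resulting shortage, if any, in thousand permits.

0

Rearranging demand gives Qd = 1003 - 2P. Equilibrium: 1003 - 2P = 7P - 2057, so 3060 = 9P and P* = 340, Q* = 323.
The ceiling of 525 is above the equilibrium price 340, so it is not binding; the market clears at P* = 340, Q* = 323.
Since the control does not bind, there is no shortage.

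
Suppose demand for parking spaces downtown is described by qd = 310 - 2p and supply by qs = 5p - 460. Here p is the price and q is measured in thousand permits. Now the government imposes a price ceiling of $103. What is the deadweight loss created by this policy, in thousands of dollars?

In a free market, 310 - 2p = 5p - 460 gives the equilibrium p* = 110, q* = 90.
Because the ceiling (103) lies below the market-clearing price, it is binding.
At p = 103: qd = 310 - 2·103 = 104 and qs = 5·103 - 460 = 55.
Quantity traded falls to 55. At q = 55 the demand price is (310 - 55)/2 = 127.5 and the supply price is (460 + 55)/5 = 103.
Deadweight loss = ½ · (127.5 - 103) · (90 - 55) = ½ · 24.5 · 35 = 428.75.

428.75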